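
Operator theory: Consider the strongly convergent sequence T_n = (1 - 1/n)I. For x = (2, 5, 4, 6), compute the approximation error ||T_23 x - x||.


T_23 x - x = (1 - 1/23)x - x = -x/23
||x|| = sqrt(81) = 9.0000
||T_23 x - x|| = ||x||/23 = 9.0000/23 = 0.3913

0.3913


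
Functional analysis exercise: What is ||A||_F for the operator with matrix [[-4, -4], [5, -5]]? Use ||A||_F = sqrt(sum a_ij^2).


||A||_F^2 = sum a_ij^2
= (-4)^2 + (-4)^2 + 5^2 + (-5)^2
= 16 + 16 + 25 + 25 = 82
||A||_F = sqrt(82) = 9.0554

9.0554


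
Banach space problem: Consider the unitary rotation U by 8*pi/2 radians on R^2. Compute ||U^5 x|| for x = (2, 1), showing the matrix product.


U is a rotation by theta = 8*pi/2
U^5 = rotation by 5*theta = 40*pi/2 = 0*pi/2 (mod 2*pi)
cos(0*pi/2) = 1.0000, sin(0*pi/2) = 0.0000
U^5 x = (1.0000 * 2 - 0.0000 * 1, 0.0000 * 2 + 1.0000 * 1)
= (2.0000, 1.0000)
||U^5 x|| = sqrt(2.0000^2 + 1.0000^2) = sqrt(5.0000) = 2.2361

2.2361


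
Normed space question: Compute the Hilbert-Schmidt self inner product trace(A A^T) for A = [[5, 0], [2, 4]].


trace(A * A^T) = sum of squares of all entries
= 5^2 + 0^2 + 2^2 + 4^2
= 25 + 0 + 4 + 16
= 45

45


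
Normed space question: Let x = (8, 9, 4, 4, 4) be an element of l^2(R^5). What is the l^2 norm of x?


The l^2 norm = (sum |x_i|^2)^(1/2)
Sum of 2th powers = 64 + 81 + 16 + 16 + 16 = 193
||x||_2 = (193)^(1/2) = 13.8924

13.8924


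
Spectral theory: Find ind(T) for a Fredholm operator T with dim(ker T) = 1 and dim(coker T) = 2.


The Fredholm index is defined as ind(T) = dim(ker T) - dim(coker T)
= 1 - 2
= -1

-1


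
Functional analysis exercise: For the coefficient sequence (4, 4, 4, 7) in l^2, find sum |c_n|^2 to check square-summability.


sum |c_n|^2 = 4^2 + 4^2 + 4^2 + 7^2
= 16 + 16 + 16 + 49
= 97

97


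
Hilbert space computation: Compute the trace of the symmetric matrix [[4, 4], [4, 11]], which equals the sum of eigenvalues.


For a self-adjoint (symmetric) matrix, the eigenvalues are real.
The sum of eigenvalues equals the trace of the matrix.
trace = 4 + 11 = 15

15


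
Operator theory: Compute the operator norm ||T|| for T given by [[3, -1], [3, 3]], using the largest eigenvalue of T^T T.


A^T A = [[18, 6], [6, 10]]
trace(A^T A) = 28, det(A^T A) = 144
discriminant = 28^2 - 4*144 = 208
Largest eigenvalue of A^T A = (trace + sqrt(disc))/2 = 21.2111
||T|| = sqrt(21.2111) = 4.6056

4.6056


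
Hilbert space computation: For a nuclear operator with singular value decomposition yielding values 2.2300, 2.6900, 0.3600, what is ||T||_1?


The nuclear norm is the sum of all singular values.
||T||_1 = 2.2300 + 2.6900 + 0.3600
= 5.2800

5.2800


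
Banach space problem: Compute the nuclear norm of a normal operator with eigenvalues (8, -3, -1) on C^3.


For a normal operator, singular values equal |eigenvalues|.
Trace norm = sum |lambda_i| = 8 + 3 + 1
= 12

12


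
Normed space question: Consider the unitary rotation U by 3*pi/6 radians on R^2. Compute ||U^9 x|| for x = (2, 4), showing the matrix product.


U is a rotation by theta = 3*pi/6
U^9 = rotation by 9*theta = 27*pi/6 = 3*pi/6 (mod 2*pi)
cos(3*pi/6) = 0.0000, sin(3*pi/6) = 1.0000
U^9 x = (0.0000 * 2 - 1.0000 * 4, 1.0000 * 2 + 0.0000 * 4)
= (-4.0000, 2.0000)
||U^9 x|| = sqrt((-4.0000)^2 + 2.0000^2) = sqrt(20.0000) = 4.4721

4.4721


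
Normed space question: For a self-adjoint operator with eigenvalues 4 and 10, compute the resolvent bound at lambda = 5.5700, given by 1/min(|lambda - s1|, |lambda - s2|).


dist(5.5700, {4, 10}) = min(|5.5700 - 4|, |5.5700 - 10|)
= min(1.5700, 4.4300) = 1.5700
Resolvent bound = 1/1.5700 = 0.6369

0.6369


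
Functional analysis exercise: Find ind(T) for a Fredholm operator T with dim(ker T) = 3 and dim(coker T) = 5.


The Fredholm index is defined as ind(T) = dim(ker T) - dim(coker T)
= 3 - 5
= -2

-2


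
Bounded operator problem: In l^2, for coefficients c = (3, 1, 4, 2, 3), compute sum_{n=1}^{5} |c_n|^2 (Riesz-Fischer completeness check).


sum |c_n|^2 = 3^2 + 1^2 + 4^2 + 2^2 + 3^2
= 9 + 1 + 16 + 4 + 9
= 39

39


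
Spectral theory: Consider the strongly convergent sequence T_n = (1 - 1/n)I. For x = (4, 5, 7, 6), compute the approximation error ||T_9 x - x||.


T_9 x - x = (1 - 1/9)x - x = -x/9
||x|| = sqrt(126) = 11.2250
||T_9 x - x|| = ||x||/9 = 11.2250/9 = 1.2472

1.2472


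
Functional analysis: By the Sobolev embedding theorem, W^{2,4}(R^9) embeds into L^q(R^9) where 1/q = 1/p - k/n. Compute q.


Using the Sobolev embedding formula: 1/q = 1/p - k/n
1/q = 1/4 - 2/9 = 1/36
q = 1/(1/36) = 36

36.0000


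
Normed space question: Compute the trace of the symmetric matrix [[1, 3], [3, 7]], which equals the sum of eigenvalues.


For a self-adjoint (symmetric) matrix, the eigenvalues are real.
The sum of eigenvalues equals the trace of the matrix.
trace = 1 + 7 = 8

8


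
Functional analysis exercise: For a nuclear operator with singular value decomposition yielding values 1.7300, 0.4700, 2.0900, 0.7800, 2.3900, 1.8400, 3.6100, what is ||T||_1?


The nuclear norm is the sum of all singular values.
||T||_1 = 1.7300 + 0.4700 + 2.0900 + 0.7800 + 2.3900 + 1.8400 + 3.6100
= 12.9100

12.9100


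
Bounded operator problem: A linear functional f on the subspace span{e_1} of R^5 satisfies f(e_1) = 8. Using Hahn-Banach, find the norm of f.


The norm of f is given by ||f|| = sup_{||x||=1} |f(x)|.
On span{e_1}, ||e_1|| = 1, so ||f|| = |f(e_1)| / ||e_1||
= |8| / 1 = 8.0000

8.0000


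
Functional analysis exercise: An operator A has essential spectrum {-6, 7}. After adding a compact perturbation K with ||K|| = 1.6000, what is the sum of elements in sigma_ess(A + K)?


By Weyl's theorem, the essential spectrum is invariant under compact perturbations.
sigma_ess(A + K) = sigma_ess(A) = {-6, 7}
Sum = -6 + 7 = 1

1


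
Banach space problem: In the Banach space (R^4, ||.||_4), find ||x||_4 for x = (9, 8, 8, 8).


The l^4 norm = (sum |x_i|^4)^(1/4)
Sum of 4th powers = 6561 + 4096 + 4096 + 4096 = 18849
||x||_4 = (18849)^(1/4) = 11.7172

11.7172


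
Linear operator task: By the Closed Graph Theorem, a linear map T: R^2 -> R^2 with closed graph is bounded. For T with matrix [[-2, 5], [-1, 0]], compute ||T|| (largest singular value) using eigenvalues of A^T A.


A^T A = [[5, -10], [-10, 25]]
trace(A^T A) = 30, det(A^T A) = 25
discriminant = 30^2 - 4*25 = 800
Largest eigenvalue of A^T A = (trace + sqrt(disc))/2 = 29.1421
||T|| = sqrt(29.1421) = 5.3983

5.3983


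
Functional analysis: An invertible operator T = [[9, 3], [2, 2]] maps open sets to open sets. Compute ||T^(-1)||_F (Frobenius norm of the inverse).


det(T) = 9*2 - 3*2 = 12
T^(-1) = (1/12) * [[2, -3], [-2, 9]] = [[0.1667, -0.2500], [-0.1667, 0.7500]]
||T^(-1)||_F^2 = 0.1667^2 + (-0.2500)^2 + (-0.1667)^2 + 0.7500^2 = 0.6806
||T^(-1)||_F = sqrt(0.6806) = 0.8250

0.8250


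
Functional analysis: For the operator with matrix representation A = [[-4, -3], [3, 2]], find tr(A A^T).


trace(A * A^T) = sum of squares of all entries
= (-4)^2 + (-3)^2 + 3^2 + 2^2
= 16 + 9 + 9 + 4
= 38

38


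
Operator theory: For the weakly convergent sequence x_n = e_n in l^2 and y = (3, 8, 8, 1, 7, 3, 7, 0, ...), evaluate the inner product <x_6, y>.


x_6 = e_6 is the standard basis vector with 1 in position 6.
<x_6, y> = y_6 = 3
As n -> infinity, <x_n, y> -> 0, confirming weak convergence of (x_n) to 0.

3


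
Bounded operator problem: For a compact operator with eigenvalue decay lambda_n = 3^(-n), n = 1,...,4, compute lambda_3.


The eigenvalue formula gives lambda_3 = 1/3^3
= 1/27
= 0.0370

0.0370


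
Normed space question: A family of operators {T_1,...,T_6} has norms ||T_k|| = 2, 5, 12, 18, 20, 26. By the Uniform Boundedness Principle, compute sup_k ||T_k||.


By the Uniform Boundedness Principle, the supremum of norms is finite.
sup_k ||T_k|| = max(2, 5, 12, 18, 20, 26) = 26

26


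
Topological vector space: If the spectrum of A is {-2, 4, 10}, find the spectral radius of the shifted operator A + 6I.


Spectrum of A + 6I = {4, 10, 16}
Spectral radius = max |lambda| over the shifted spectrum
= max(4, 10, 16) = 16

16


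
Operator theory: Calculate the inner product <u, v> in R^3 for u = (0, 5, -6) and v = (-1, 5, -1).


Computing the standard inner product <u, v> = sum u_i * v_i
= 0*-1 + 5*5 + -6*-1
= 0 + 25 + 6
= 31

31


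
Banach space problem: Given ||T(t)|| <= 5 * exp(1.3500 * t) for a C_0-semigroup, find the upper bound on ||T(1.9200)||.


||T(1.9200)|| <= 5 * exp(1.3500 * 1.9200)
= 5 * exp(2.5920)
= 5 * 13.3565
= 66.7823

66.7823


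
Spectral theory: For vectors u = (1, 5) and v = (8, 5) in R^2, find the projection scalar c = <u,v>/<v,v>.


Computing <u,v> = 1*8 + 5*5 = 33
Computing <v,v> = 8^2 + 5^2 = 89
Projection coefficient = 33/89 = 0.3708

0.3708


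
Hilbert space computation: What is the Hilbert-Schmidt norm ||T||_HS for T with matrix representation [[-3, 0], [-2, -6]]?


The Hilbert-Schmidt norm is sqrt(sum of squares of all entries).
Sum of squares = (-3)^2 + 0^2 + (-2)^2 + (-6)^2
= 9 + 0 + 4 + 36 = 49
||T||_HS = sqrt(49) = 7.0000

7.0000


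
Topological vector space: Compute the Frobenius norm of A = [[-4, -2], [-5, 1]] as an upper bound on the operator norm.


||A||_F^2 = sum a_ij^2
= (-4)^2 + (-2)^2 + (-5)^2 + 1^2
= 16 + 4 + 25 + 1 = 46
||A||_F = sqrt(46) = 6.7823

6.7823


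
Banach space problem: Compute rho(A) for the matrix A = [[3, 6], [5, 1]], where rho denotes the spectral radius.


For a 2x2 matrix, eigenvalues satisfy lambda^2 - (trace)*lambda + det = 0
trace = 3 + 1 = 4
det = 3*1 - 6*5 = -27
discriminant = 4^2 - 4*(-27) = 124
spectral radius = max |eigenvalue| = 7.5678

7.5678


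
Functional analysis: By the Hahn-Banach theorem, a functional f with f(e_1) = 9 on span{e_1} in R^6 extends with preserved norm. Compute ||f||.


The norm of f is given by ||f|| = sup_{||x||=1} |f(x)|.
On span{e_1}, ||e_1|| = 1, so ||f|| = |f(e_1)| / ||e_1||
= |9| / 1 = 9.0000

9.0000


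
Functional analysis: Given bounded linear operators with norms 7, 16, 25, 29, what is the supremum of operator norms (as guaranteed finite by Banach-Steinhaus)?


By the Uniform Boundedness Principle, the supremum of norms is finite.
sup_k ||T_k|| = max(7, 16, 25, 29) = 29

29


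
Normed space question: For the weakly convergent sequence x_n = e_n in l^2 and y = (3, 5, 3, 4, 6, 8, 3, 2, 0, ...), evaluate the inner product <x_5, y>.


x_5 = e_5 is the standard basis vector with 1 in position 5.
<x_5, y> = y_5 = 6
As n -> infinity, <x_n, y> -> 0, confirming weak convergence of (x_n) to 0.

6


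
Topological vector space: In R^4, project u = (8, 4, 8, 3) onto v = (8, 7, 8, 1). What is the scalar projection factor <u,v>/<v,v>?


Computing <u,v> = 8*8 + 4*7 + 8*8 + 3*1 = 159
Computing <v,v> = 8^2 + 7^2 + 8^2 + 1^2 = 178
Projection coefficient = 159/178 = 0.8933

0.8933


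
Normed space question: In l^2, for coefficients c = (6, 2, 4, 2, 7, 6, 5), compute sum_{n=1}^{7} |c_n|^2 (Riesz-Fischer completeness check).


sum |c_n|^2 = 6^2 + 2^2 + 4^2 + 2^2 + 7^2 + 6^2 + 5^2
= 36 + 4 + 16 + 4 + 49 + 36 + 25
= 170

170


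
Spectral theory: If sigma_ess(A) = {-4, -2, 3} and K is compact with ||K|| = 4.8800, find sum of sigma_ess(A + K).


By Weyl's theorem, the essential spectrum is invariant under compact perturbations.
sigma_ess(A + K) = sigma_ess(A) = {-4, -2, 3}
Sum = -4 + -2 + 3 = -3

-3


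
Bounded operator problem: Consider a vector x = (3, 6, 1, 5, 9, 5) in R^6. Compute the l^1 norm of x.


The l^1 norm equals the sum of absolute values of all components.
||x||_1 = 3 + 6 + 1 + 5 + 9 + 5
= 29

29.0000


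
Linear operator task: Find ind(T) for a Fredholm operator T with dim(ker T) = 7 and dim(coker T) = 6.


The Fredholm index is defined as ind(T) = dim(ker T) - dim(coker T)
= 7 - 6
= 1

1


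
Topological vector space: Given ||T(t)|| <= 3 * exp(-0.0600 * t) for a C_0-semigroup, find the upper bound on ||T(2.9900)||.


||T(2.9900)|| <= 3 * exp(-0.0600 * 2.9900)
= 3 * exp(-0.1794)
= 3 * 0.8358
= 2.5073

2.5073


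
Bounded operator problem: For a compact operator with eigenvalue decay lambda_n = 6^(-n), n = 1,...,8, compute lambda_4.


The eigenvalue formula gives lambda_4 = 1/6^4
= 1/1296
= 7.7160e-04

7.7160e-04


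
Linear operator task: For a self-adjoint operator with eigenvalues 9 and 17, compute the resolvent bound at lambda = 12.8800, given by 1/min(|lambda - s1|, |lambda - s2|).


dist(12.8800, {9, 17}) = min(|12.8800 - 9|, |12.8800 - 17|)
= min(3.8800, 4.1200) = 3.8800
Resolvent bound = 1/3.8800 = 0.2577

0.2577


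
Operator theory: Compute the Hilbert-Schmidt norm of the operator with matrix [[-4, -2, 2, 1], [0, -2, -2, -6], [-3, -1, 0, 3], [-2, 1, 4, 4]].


The Hilbert-Schmidt norm is sqrt(sum of squares of all entries).
Sum of squares = (-4)^2 + (-2)^2 + 2^2 + 1^2 + 0^2 + (-2)^2 + (-2)^2 + (-6)^2 + (-3)^2 + (-1)^2 + 0^2 + 3^2 + (-2)^2 + 1^2 + 4^2 + 4^2
= 16 + 4 + 4 + 1 + 0 + 4 + 4 + 36 + 9 + 1 + 0 + 9 + 4 + 1 + 16 + 16 = 125
||T||_HS = sqrt(125) = 11.1803

11.1803


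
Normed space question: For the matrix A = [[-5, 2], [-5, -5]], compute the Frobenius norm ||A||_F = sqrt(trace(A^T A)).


||A||_F^2 = sum a_ij^2
= (-5)^2 + 2^2 + (-5)^2 + (-5)^2
= 25 + 4 + 25 + 25 = 79
||A||_F = sqrt(79) = 8.8882

8.8882


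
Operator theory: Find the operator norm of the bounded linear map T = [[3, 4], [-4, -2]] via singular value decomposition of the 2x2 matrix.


A^T A = [[25, 20], [20, 20]]
trace(A^T A) = 45, det(A^T A) = 100
discriminant = 45^2 - 4*100 = 1625
Largest eigenvalue of A^T A = (trace + sqrt(disc))/2 = 42.6556
||T|| = sqrt(42.6556) = 6.5311

6.5311


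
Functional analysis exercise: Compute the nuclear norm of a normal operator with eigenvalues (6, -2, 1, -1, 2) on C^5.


For a normal operator, singular values equal |eigenvalues|.
Trace norm = sum |lambda_i| = 6 + 2 + 1 + 1 + 2
= 12

12


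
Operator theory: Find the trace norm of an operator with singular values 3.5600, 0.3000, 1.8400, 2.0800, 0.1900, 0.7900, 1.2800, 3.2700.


The nuclear norm is the sum of all singular values.
||T||_1 = 3.5600 + 0.3000 + 1.8400 + 2.0800 + 0.1900 + 0.7900 + 1.2800 + 3.2700
= 13.3100

13.3100


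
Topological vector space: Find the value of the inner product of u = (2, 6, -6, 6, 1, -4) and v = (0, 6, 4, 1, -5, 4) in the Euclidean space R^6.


Computing the standard inner product <u, v> = sum u_i * v_i
= 2*0 + 6*6 + -6*4 + 6*1 + 1*-5 + -4*4
= 0 + 36 + -24 + 6 + -5 + -16
= -3

-3


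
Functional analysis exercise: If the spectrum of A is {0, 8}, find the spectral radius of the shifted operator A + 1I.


Spectrum of A + 1I = {1, 9}
Spectral radius = max |lambda| over the shifted spectrum
= max(1, 9) = 9

9


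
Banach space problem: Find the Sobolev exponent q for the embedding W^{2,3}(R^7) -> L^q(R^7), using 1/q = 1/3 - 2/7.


Using the Sobolev embedding formula: 1/q = 1/p - k/n
1/q = 1/3 - 2/7 = 1/21
q = 1/(1/21) = 21

21.0000


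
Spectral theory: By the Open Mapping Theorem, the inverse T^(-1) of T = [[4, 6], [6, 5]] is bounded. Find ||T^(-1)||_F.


det(T) = 4*5 - 6*6 = -16
T^(-1) = (1/-16) * [[5, -6], [-6, 4]] = [[-0.3125, 0.3750], [0.3750, -0.2500]]
||T^(-1)||_F^2 = (-0.3125)^2 + 0.3750^2 + 0.3750^2 + (-0.2500)^2 = 0.4414
||T^(-1)||_F = sqrt(0.4414) = 0.6644

0.6644


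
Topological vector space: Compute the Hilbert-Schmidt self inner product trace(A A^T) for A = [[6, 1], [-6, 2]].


trace(A * A^T) = sum of squares of all entries
= 6^2 + 1^2 + (-6)^2 + 2^2
= 36 + 1 + 36 + 4
= 77

77


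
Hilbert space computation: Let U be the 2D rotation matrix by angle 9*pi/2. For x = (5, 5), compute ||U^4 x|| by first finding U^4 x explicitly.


U is a rotation by theta = 9*pi/2
U^4 = rotation by 4*theta = 36*pi/2 = 0*pi/2 (mod 2*pi)
cos(0*pi/2) = 1.0000, sin(0*pi/2) = 0.0000
U^4 x = (1.0000 * 5 - 0.0000 * 5, 0.0000 * 5 + 1.0000 * 5)
= (5.0000, 5.0000)
||U^4 x|| = sqrt(5.0000^2 + 5.0000^2) = sqrt(50.0000) = 7.0711

7.0711


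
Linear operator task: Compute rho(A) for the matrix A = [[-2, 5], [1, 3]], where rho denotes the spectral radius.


For a 2x2 matrix, eigenvalues satisfy lambda^2 - (trace)*lambda + det = 0
trace = -2 + 3 = 1
det = -2*3 - 5*1 = -11
discriminant = 1^2 - 4*(-11) = 45
spectral radius = max |eigenvalue| = 3.8541

3.8541


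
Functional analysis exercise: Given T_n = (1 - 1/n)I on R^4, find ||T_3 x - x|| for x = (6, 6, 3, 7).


T_3 x - x = (1 - 1/3)x - x = -x/3
||x|| = sqrt(130) = 11.4018
||T_3 x - x|| = ||x||/3 = 11.4018/3 = 3.8006

3.8006


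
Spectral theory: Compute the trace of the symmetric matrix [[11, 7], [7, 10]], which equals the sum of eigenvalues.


For a self-adjoint (symmetric) matrix, the eigenvalues are real.
The sum of eigenvalues equals the trace of the matrix.
trace = 11 + 10 = 21

21


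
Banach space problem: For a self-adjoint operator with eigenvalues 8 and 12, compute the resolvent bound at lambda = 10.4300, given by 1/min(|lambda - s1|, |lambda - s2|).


dist(10.4300, {8, 12}) = min(|10.4300 - 8|, |10.4300 - 12|)
= min(2.4300, 1.5700) = 1.5700
Resolvent bound = 1/1.5700 = 0.6369

0.6369


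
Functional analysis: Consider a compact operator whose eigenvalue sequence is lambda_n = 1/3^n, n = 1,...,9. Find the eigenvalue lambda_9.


The eigenvalue formula gives lambda_9 = 1/3^9
= 1/19683
= 5.0805e-05

5.0805e-05


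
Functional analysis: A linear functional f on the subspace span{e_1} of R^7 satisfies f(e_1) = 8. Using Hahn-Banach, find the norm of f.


The norm of f is given by ||f|| = sup_{||x||=1} |f(x)|.
On span{e_1}, ||e_1|| = 1, so ||f|| = |f(e_1)| / ||e_1||
= |8| / 1 = 8.0000

8.0000


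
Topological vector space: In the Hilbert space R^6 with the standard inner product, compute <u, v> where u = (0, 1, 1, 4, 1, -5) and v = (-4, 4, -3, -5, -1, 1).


Computing the standard inner product <u, v> = sum u_i * v_i
= 0*-4 + 1*4 + 1*-3 + 4*-5 + 1*-1 + -5*1
= 0 + 4 + -3 + -20 + -1 + -5
= -25

-25


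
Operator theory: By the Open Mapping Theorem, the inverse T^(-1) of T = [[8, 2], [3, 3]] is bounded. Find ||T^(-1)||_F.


det(T) = 8*3 - 2*3 = 18
T^(-1) = (1/18) * [[3, -2], [-3, 8]] = [[0.1667, -0.1111], [-0.1667, 0.4444]]
||T^(-1)||_F^2 = 0.1667^2 + (-0.1111)^2 + (-0.1667)^2 + 0.4444^2 = 0.2654
||T^(-1)||_F = sqrt(0.2654) = 0.5152

0.5152


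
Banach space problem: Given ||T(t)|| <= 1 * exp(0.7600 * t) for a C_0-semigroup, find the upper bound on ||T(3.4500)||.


||T(3.4500)|| <= 1 * exp(0.7600 * 3.4500)
= 1 * exp(2.6220)
= 1 * 13.7632
= 13.7632

13.7632


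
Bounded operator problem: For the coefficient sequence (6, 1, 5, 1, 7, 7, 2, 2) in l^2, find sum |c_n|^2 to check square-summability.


sum |c_n|^2 = 6^2 + 1^2 + 5^2 + 1^2 + 7^2 + 7^2 + 2^2 + 2^2
= 36 + 1 + 25 + 1 + 49 + 49 + 4 + 4
= 169

169


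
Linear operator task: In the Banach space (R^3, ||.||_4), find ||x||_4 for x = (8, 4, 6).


The l^4 norm = (sum |x_i|^4)^(1/4)
Sum of 4th powers = 4096 + 256 + 1296 = 5648
||x||_4 = (5648)^(1/4) = 8.6691

8.6691


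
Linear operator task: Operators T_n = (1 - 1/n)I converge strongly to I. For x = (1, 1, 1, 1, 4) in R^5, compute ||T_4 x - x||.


T_4 x - x = (1 - 1/4)x - x = -x/4
||x|| = sqrt(20) = 4.4721
||T_4 x - x|| = ||x||/4 = 4.4721/4 = 1.1180

1.1180


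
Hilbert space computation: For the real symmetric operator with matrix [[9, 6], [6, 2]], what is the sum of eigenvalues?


For a self-adjoint (symmetric) matrix, the eigenvalues are real.
The sum of eigenvalues equals the trace of the matrix.
trace = 9 + 2 = 11

11


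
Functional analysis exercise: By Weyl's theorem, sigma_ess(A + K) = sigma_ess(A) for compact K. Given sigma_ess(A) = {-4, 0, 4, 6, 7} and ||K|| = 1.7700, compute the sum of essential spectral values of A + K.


By Weyl's theorem, the essential spectrum is invariant under compact perturbations.
sigma_ess(A + K) = sigma_ess(A) = {-4, 0, 4, 6, 7}
Sum = -4 + 0 + 4 + 6 + 7 = 13

13


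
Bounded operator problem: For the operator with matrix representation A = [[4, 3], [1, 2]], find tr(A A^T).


trace(A * A^T) = sum of squares of all entries
= 4^2 + 3^2 + 1^2 + 2^2
= 16 + 9 + 1 + 4
= 30

30


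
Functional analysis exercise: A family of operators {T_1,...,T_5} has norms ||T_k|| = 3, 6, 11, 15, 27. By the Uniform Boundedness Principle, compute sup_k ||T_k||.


By the Uniform Boundedness Principle, the supremum of norms is finite.
sup_k ||T_k|| = max(3, 6, 11, 15, 27) = 27

27


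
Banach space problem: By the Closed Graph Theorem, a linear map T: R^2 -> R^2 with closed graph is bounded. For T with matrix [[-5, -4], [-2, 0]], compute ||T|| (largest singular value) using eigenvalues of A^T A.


A^T A = [[29, 20], [20, 16]]
trace(A^T A) = 45, det(A^T A) = 64
discriminant = 45^2 - 4*64 = 1769
Largest eigenvalue of A^T A = (trace + sqrt(disc))/2 = 43.5297
||T|| = sqrt(43.5297) = 6.5977

6.5977


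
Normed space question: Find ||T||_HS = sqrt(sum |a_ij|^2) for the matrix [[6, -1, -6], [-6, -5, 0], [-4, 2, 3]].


The Hilbert-Schmidt norm is sqrt(sum of squares of all entries).
Sum of squares = 6^2 + (-1)^2 + (-6)^2 + (-6)^2 + (-5)^2 + 0^2 + (-4)^2 + 2^2 + 3^2
= 36 + 1 + 36 + 36 + 25 + 0 + 16 + 4 + 9 = 163
||T||_HS = sqrt(163) = 12.7671

12.7671


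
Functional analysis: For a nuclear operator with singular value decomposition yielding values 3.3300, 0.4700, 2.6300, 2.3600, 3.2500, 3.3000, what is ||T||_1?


The nuclear norm is the sum of all singular values.
||T||_1 = 3.3300 + 0.4700 + 2.6300 + 2.3600 + 3.2500 + 3.3000
= 15.3400

15.3400


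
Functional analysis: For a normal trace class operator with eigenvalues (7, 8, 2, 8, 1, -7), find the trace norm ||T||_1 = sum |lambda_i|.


For a normal operator, singular values equal |eigenvalues|.
Trace norm = sum |lambda_i| = 7 + 8 + 2 + 8 + 1 + 7
= 33

33


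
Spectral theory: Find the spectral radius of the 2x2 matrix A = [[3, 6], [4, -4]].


For a 2x2 matrix, eigenvalues satisfy lambda^2 - (trace)*lambda + det = 0
trace = 3 + -4 = -1
det = 3*-4 - 6*4 = -36
discriminant = (-1)^2 - 4*(-36) = 145
spectral radius = max |eigenvalue| = 6.5208

6.5208


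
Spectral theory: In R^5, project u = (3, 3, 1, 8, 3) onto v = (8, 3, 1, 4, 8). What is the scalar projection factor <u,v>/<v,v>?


Computing <u,v> = 3*8 + 3*3 + 1*1 + 8*4 + 3*8 = 90
Computing <v,v> = 8^2 + 3^2 + 1^2 + 4^2 + 8^2 = 154
Projection coefficient = 90/154 = 0.5844

0.5844


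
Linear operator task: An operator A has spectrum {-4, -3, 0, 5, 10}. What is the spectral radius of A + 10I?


Spectrum of A + 10I = {6, 7, 10, 15, 20}
Spectral radius = max |lambda| over the shifted spectrum
= max(6, 7, 10, 15, 20) = 20

20


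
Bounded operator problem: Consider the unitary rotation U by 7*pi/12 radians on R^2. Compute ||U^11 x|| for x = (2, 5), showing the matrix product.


U is a rotation by theta = 7*pi/12
U^11 = rotation by 11*theta = 77*pi/12 = 5*pi/12 (mod 2*pi)
cos(5*pi/12) = 0.2588, sin(5*pi/12) = 0.9659
U^11 x = (0.2588 * 2 - 0.9659 * 5, 0.9659 * 2 + 0.2588 * 5)
= (-4.3120, 3.2259)
||U^11 x|| = sqrt((-4.3120)^2 + 3.2259^2) = sqrt(29.0000) = 5.3852

5.3852


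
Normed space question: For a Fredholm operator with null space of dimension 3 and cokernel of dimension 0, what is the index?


The Fredholm index is defined as ind(T) = dim(ker T) - dim(coker T)
= 3 - 0
= 3

3


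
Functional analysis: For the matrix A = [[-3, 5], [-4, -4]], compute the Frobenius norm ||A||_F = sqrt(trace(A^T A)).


||A||_F^2 = sum a_ij^2
= (-3)^2 + 5^2 + (-4)^2 + (-4)^2
= 9 + 25 + 16 + 16 = 66
||A||_F = sqrt(66) = 8.1240

8.1240


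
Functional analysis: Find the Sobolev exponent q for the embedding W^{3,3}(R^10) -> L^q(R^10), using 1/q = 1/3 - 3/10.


Using the Sobolev embedding formula: 1/q = 1/p - k/n
1/q = 1/3 - 3/10 = 1/30
q = 1/(1/30) = 30

30.0000


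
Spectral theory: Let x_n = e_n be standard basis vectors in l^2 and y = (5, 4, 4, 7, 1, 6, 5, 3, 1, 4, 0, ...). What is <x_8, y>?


x_8 = e_8 is the standard basis vector with 1 in position 8.
<x_8, y> = y_8 = 3
As n -> infinity, <x_n, y> -> 0, confirming weak convergence of (x_n) to 0.

3


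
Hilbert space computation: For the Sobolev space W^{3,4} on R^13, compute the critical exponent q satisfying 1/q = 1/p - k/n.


Using the Sobolev embedding formula: 1/q = 1/p - k/n
1/q = 1/4 - 3/13 = 1/52
q = 1/(1/52) = 52

52.0000


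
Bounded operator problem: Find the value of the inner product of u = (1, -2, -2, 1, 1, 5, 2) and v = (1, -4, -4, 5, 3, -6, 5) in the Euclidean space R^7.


Computing the standard inner product <u, v> = sum u_i * v_i
= 1*1 + -2*-4 + -2*-4 + 1*5 + 1*3 + 5*-6 + 2*5
= 1 + 8 + 8 + 5 + 3 + -30 + 10
= 5

5


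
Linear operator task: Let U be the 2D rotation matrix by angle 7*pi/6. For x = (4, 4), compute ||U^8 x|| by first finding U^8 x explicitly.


U is a rotation by theta = 7*pi/6
U^8 = rotation by 8*theta = 56*pi/6 = 8*pi/6 (mod 2*pi)
cos(8*pi/6) = -0.5000, sin(8*pi/6) = -0.8660
U^8 x = (-0.5000 * 4 - -0.8660 * 4, -0.8660 * 4 + -0.5000 * 4)
= (1.4641, -5.4641)
||U^8 x|| = sqrt(1.4641^2 + (-5.4641)^2) = sqrt(32.0000) = 5.6569

5.6569


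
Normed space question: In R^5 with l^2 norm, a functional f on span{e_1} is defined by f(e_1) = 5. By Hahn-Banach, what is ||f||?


The norm of f is given by ||f|| = sup_{||x||=1} |f(x)|.
On span{e_1}, ||e_1|| = 1, so ||f|| = |f(e_1)| / ||e_1||
= |5| / 1 = 5.0000

5.0000


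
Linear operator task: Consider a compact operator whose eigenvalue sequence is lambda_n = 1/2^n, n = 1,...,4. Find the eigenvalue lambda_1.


The eigenvalue formula gives lambda_1 = 1/2^1
= 1/2
= 0.5000

0.5000


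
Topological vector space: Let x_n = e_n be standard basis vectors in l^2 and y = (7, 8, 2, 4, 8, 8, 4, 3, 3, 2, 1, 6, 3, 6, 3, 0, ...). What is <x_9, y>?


x_9 = e_9 is the standard basis vector with 1 in position 9.
<x_9, y> = y_9 = 3
As n -> infinity, <x_n, y> -> 0, confirming weak convergence of (x_n) to 0.

3


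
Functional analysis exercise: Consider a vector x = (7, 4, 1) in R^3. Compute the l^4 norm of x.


The l^4 norm = (sum |x_i|^4)^(1/4)
Sum of 4th powers = 2401 + 256 + 1 = 2658
||x||_4 = (2658)^(1/4) = 7.1802

7.1802


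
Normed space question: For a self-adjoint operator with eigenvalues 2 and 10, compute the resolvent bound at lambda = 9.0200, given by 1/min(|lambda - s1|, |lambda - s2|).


dist(9.0200, {2, 10}) = min(|9.0200 - 2|, |9.0200 - 10|)
= min(7.0200, 0.9800) = 0.9800
Resolvent bound = 1/0.9800 = 1.0204

1.0204


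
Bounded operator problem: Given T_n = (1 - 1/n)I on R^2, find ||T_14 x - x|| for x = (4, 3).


T_14 x - x = (1 - 1/14)x - x = -x/14
||x|| = sqrt(25) = 5.0000
||T_14 x - x|| = ||x||/14 = 5.0000/14 = 0.3571

0.3571


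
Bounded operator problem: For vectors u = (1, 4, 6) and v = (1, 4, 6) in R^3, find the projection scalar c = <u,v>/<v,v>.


Computing <u,v> = 1*1 + 4*4 + 6*6 = 53
Computing <v,v> = 1^2 + 4^2 + 6^2 = 53
Projection coefficient = 53/53 = 1.0000

1.0000


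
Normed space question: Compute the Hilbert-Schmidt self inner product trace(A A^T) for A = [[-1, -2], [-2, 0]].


trace(A * A^T) = sum of squares of all entries
= (-1)^2 + (-2)^2 + (-2)^2 + 0^2
= 1 + 4 + 4 + 0
= 9

9


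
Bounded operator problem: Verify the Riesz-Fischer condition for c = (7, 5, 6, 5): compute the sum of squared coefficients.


sum |c_n|^2 = 7^2 + 5^2 + 6^2 + 5^2
= 49 + 25 + 36 + 25
= 135

135


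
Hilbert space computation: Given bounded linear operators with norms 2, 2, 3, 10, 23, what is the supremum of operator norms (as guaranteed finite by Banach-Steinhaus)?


By the Uniform Boundedness Principle, the supremum of norms is finite.
sup_k ||T_k|| = max(2, 2, 3, 10, 23) = 23

23


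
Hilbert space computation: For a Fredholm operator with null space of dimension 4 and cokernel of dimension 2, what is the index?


The Fredholm index is defined as ind(T) = dim(ker T) - dim(coker T)
= 4 - 2
= 2

2


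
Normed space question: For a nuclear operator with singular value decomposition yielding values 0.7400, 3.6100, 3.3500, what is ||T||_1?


The nuclear norm is the sum of all singular values.
||T||_1 = 0.7400 + 3.6100 + 3.3500
= 7.7000

7.7000


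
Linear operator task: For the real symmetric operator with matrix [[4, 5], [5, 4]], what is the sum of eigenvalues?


For a self-adjoint (symmetric) matrix, the eigenvalues are real.
The sum of eigenvalues equals the trace of the matrix.
trace = 4 + 4 = 8

8


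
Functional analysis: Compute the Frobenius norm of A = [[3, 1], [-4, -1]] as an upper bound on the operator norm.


||A||_F^2 = sum a_ij^2
= 3^2 + 1^2 + (-4)^2 + (-1)^2
= 9 + 1 + 16 + 1 = 27
||A||_F = sqrt(27) = 5.1962

5.1962


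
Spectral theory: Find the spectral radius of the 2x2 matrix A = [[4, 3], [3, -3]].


For a 2x2 matrix, eigenvalues satisfy lambda^2 - (trace)*lambda + det = 0
trace = 4 + -3 = 1
det = 4*-3 - 3*3 = -21
discriminant = 1^2 - 4*(-21) = 85
spectral radius = max |eigenvalue| = 5.1098

5.1098


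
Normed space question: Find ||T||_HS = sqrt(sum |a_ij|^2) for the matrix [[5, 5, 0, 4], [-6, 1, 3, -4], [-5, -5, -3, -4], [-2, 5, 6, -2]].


The Hilbert-Schmidt norm is sqrt(sum of squares of all entries).
Sum of squares = 5^2 + 5^2 + 0^2 + 4^2 + (-6)^2 + 1^2 + 3^2 + (-4)^2 + (-5)^2 + (-5)^2 + (-3)^2 + (-4)^2 + (-2)^2 + 5^2 + 6^2 + (-2)^2
= 25 + 25 + 0 + 16 + 36 + 1 + 9 + 16 + 25 + 25 + 9 + 16 + 4 + 25 + 36 + 4 = 272
||T||_HS = sqrt(272) = 16.4924

16.4924


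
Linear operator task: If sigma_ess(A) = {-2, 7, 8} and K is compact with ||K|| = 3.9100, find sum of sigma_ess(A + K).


By Weyl's theorem, the essential spectrum is invariant under compact perturbations.
sigma_ess(A + K) = sigma_ess(A) = {-2, 7, 8}
Sum = -2 + 7 + 8 = 13

13


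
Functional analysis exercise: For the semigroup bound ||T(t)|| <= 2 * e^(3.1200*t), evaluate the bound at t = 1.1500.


||T(1.1500)|| <= 2 * exp(3.1200 * 1.1500)
= 2 * exp(3.5880)
= 2 * 36.1617
= 72.3234

72.3234


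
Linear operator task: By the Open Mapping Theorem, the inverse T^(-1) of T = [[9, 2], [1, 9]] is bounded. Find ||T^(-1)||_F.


det(T) = 9*9 - 2*1 = 79
T^(-1) = (1/79) * [[9, -2], [-1, 9]] = [[0.1139, -0.0253], [-0.0127, 0.1139]]
||T^(-1)||_F^2 = 0.1139^2 + (-0.0253)^2 + (-0.0127)^2 + 0.1139^2 = 0.0268
||T^(-1)||_F = sqrt(0.0268) = 0.1636

0.1636


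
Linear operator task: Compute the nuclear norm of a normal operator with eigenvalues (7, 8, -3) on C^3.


For a normal operator, singular values equal |eigenvalues|.
Trace norm = sum |lambda_i| = 7 + 8 + 3
= 18

18


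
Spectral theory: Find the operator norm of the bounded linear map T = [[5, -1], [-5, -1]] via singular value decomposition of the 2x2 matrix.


A^T A = [[50, 0], [0, 2]]
trace(A^T A) = 52, det(A^T A) = 100
discriminant = 52^2 - 4*100 = 2304
Largest eigenvalue of A^T A = (trace + sqrt(disc))/2 = 50.0000
||T|| = sqrt(50.0000) = 7.0711

7.0711


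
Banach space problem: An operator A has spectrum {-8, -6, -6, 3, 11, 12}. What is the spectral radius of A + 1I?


Spectrum of A + 1I = {-7, -5, -5, 4, 12, 13}
Spectral radius = max |lambda| over the shifted spectrum
= max(7, 5, 5, 4, 12, 13) = 13

13


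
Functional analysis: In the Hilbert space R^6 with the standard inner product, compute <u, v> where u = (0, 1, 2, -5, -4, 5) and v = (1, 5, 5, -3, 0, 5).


Computing the standard inner product <u, v> = sum u_i * v_i
= 0*1 + 1*5 + 2*5 + -5*-3 + -4*0 + 5*5
= 0 + 5 + 10 + 15 + 0 + 25
= 55

55


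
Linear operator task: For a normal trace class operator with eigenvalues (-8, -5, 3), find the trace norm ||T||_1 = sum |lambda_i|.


For a normal operator, singular values equal |eigenvalues|.
Trace norm = sum |lambda_i| = 8 + 5 + 3
= 16

16


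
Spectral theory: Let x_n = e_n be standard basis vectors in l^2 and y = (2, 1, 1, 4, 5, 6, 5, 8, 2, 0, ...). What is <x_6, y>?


x_6 = e_6 is the standard basis vector with 1 in position 6.
<x_6, y> = y_6 = 6
As n -> infinity, <x_n, y> -> 0, confirming weak convergence of (x_n) to 0.

6


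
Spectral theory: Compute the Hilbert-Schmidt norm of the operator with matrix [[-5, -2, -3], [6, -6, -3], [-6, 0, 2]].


The Hilbert-Schmidt norm is sqrt(sum of squares of all entries).
Sum of squares = (-5)^2 + (-2)^2 + (-3)^2 + 6^2 + (-6)^2 + (-3)^2 + (-6)^2 + 0^2 + 2^2
= 25 + 4 + 9 + 36 + 36 + 9 + 36 + 0 + 4 = 159
||T||_HS = sqrt(159) = 12.6095

12.6095


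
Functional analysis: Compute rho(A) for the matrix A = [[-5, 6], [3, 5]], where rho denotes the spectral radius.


For a 2x2 matrix, eigenvalues satisfy lambda^2 - (trace)*lambda + det = 0
trace = -5 + 5 = 0
det = -5*5 - 6*3 = -43
discriminant = 0^2 - 4*(-43) = 172
spectral radius = max |eigenvalue| = 6.5574

6.5574


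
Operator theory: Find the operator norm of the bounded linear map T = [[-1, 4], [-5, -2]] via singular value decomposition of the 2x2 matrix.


A^T A = [[26, 6], [6, 20]]
trace(A^T A) = 46, det(A^T A) = 484
discriminant = 46^2 - 4*484 = 180
Largest eigenvalue of A^T A = (trace + sqrt(disc))/2 = 29.7082
||T|| = sqrt(29.7082) = 5.4505

5.4505


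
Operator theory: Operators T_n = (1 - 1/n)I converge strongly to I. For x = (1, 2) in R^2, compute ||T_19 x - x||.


T_19 x - x = (1 - 1/19)x - x = -x/19
||x|| = sqrt(5) = 2.2361
||T_19 x - x|| = ||x||/19 = 2.2361/19 = 0.1177

0.1177


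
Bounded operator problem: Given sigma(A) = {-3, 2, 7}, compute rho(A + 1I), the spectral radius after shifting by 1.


Spectrum of A + 1I = {-2, 3, 8}
Spectral radius = max |lambda| over the shifted spectrum
= max(2, 3, 8) = 8

8


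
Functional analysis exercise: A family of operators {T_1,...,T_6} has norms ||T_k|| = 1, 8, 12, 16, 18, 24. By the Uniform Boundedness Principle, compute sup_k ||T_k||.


By the Uniform Boundedness Principle, the supremum of norms is finite.
sup_k ||T_k|| = max(1, 8, 12, 16, 18, 24) = 24

24


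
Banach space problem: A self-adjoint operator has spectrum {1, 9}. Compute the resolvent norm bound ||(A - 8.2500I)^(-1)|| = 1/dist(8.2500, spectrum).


dist(8.2500, {1, 9}) = min(|8.2500 - 1|, |8.2500 - 9|)
= min(7.2500, 0.7500) = 0.7500
Resolvent bound = 1/0.7500 = 1.3333

1.3333


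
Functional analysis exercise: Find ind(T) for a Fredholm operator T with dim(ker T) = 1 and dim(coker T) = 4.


The Fredholm index is defined as ind(T) = dim(ker T) - dim(coker T)
= 1 - 4
= -3

-3


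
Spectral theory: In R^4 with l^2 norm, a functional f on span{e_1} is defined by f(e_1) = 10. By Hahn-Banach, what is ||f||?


The norm of f is given by ||f|| = sup_{||x||=1} |f(x)|.
On span{e_1}, ||e_1|| = 1, so ||f|| = |f(e_1)| / ||e_1||
= |10| / 1 = 10.0000

10.0000


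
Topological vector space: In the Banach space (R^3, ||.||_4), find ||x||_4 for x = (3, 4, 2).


The l^4 norm = (sum |x_i|^4)^(1/4)
Sum of 4th powers = 81 + 256 + 16 = 353
||x||_4 = (353)^(1/4) = 4.3345

4.3345


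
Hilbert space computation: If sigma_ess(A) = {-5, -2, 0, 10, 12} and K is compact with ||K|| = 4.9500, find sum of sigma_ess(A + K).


By Weyl's theorem, the essential spectrum is invariant under compact perturbations.
sigma_ess(A + K) = sigma_ess(A) = {-5, -2, 0, 10, 12}
Sum = -5 + -2 + 0 + 10 + 12 = 15

15


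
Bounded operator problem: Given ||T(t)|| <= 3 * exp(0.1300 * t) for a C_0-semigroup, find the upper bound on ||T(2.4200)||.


||T(2.4200)|| <= 3 * exp(0.1300 * 2.4200)
= 3 * exp(0.3146)
= 3 * 1.3697
= 4.1091

4.1091


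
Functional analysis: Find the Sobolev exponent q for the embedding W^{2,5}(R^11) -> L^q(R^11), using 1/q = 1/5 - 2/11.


Using the Sobolev embedding formula: 1/q = 1/p - k/n
1/q = 1/5 - 2/11 = 1/55
q = 1/(1/55) = 55

55.0000


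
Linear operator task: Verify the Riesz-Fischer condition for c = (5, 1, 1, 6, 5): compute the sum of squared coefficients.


sum |c_n|^2 = 5^2 + 1^2 + 1^2 + 6^2 + 5^2
= 25 + 1 + 1 + 36 + 25
= 88

88


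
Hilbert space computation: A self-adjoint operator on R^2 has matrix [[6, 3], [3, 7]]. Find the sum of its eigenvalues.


For a self-adjoint (symmetric) matrix, the eigenvalues are real.
The sum of eigenvalues equals the trace of the matrix.
trace = 6 + 7 = 13

13


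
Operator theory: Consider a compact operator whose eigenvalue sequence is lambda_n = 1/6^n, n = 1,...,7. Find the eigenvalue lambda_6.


The eigenvalue formula gives lambda_6 = 1/6^6
= 1/46656
= 2.1433e-05

2.1433e-05


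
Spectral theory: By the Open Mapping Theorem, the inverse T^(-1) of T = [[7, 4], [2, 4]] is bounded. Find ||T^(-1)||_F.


det(T) = 7*4 - 4*2 = 20
T^(-1) = (1/20) * [[4, -4], [-2, 7]] = [[0.2000, -0.2000], [-0.1000, 0.3500]]
||T^(-1)||_F^2 = 0.2000^2 + (-0.2000)^2 + (-0.1000)^2 + 0.3500^2 = 0.2125
||T^(-1)||_F = sqrt(0.2125) = 0.4610

0.4610


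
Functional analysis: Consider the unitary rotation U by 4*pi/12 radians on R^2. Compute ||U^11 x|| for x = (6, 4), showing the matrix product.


U is a rotation by theta = 4*pi/12
U^11 = rotation by 11*theta = 44*pi/12 = 20*pi/12 (mod 2*pi)
cos(20*pi/12) = 0.5000, sin(20*pi/12) = -0.8660
U^11 x = (0.5000 * 6 - -0.8660 * 4, -0.8660 * 6 + 0.5000 * 4)
= (6.4641, -3.1962)
||U^11 x|| = sqrt(6.4641^2 + (-3.1962)^2) = sqrt(52.0000) = 7.2111

7.2111


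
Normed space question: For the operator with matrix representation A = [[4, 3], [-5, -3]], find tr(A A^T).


trace(A * A^T) = sum of squares of all entries
= 4^2 + 3^2 + (-5)^2 + (-3)^2
= 16 + 9 + 25 + 9
= 59

59


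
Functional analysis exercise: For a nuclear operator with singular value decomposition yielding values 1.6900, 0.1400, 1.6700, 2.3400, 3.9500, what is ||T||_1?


The nuclear norm is the sum of all singular values.
||T||_1 = 1.6900 + 0.1400 + 1.6700 + 2.3400 + 3.9500
= 9.7900

9.7900


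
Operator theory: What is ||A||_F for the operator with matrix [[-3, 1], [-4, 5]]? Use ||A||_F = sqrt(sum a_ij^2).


||A||_F^2 = sum a_ij^2
= (-3)^2 + 1^2 + (-4)^2 + 5^2
= 9 + 1 + 16 + 25 = 51
||A||_F = sqrt(51) = 7.1414

7.1414


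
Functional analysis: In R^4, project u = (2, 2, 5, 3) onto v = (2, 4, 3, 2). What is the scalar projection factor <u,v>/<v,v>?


Computing <u,v> = 2*2 + 2*4 + 5*3 + 3*2 = 33
Computing <v,v> = 2^2 + 4^2 + 3^2 + 2^2 = 33
Projection coefficient = 33/33 = 1.0000

1.0000


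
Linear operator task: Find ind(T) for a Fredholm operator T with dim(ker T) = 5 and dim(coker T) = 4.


The Fredholm index is defined as ind(T) = dim(ker T) - dim(coker T)
= 5 - 4
= 1

1


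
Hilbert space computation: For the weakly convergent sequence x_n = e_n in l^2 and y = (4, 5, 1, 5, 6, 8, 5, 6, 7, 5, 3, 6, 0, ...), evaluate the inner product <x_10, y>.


x_10 = e_10 is the standard basis vector with 1 in position 10.
<x_10, y> = y_10 = 5
As n -> infinity, <x_n, y> -> 0, confirming weak convergence of (x_n) to 0.

5


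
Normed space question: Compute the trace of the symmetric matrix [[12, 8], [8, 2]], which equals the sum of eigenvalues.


For a self-adjoint (symmetric) matrix, the eigenvalues are real.
The sum of eigenvalues equals the trace of the matrix.
trace = 12 + 2 = 14

14


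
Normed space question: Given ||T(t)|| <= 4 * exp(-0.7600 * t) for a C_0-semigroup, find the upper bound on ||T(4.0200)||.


||T(4.0200)|| <= 4 * exp(-0.7600 * 4.0200)
= 4 * exp(-3.0552)
= 4 * 0.0471
= 0.1885

0.1885


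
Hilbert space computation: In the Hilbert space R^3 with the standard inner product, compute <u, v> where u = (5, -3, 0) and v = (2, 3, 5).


Computing the standard inner product <u, v> = sum u_i * v_i
= 5*2 + -3*3 + 0*5
= 10 + -9 + 0
= 1

1


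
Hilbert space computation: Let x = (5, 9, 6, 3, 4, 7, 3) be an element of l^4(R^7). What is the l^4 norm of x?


The l^4 norm = (sum |x_i|^4)^(1/4)
Sum of 4th powers = 625 + 6561 + 1296 + 81 + 256 + 2401 + 81 = 11301
||x||_4 = (11301)^(1/4) = 10.3105

10.3105


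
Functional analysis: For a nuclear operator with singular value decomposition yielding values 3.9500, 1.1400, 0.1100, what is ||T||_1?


The nuclear norm is the sum of all singular values.
||T||_1 = 3.9500 + 1.1400 + 0.1100
= 5.2000

5.2000
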